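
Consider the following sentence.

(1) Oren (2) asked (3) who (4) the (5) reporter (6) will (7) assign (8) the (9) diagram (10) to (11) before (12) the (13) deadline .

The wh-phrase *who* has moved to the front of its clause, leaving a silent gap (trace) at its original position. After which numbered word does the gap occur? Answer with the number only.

Underlying clause: The reporter will assign the diagram to who before the deadline.
'who' functions as the object of the preposition 'to' (recipient of 'assign'). Wh-movement fronts it, leaving a gap right after 'to':
Oren asked who the reporter will assign the diagram to ___ before the deadline.
'to' is word 10.

10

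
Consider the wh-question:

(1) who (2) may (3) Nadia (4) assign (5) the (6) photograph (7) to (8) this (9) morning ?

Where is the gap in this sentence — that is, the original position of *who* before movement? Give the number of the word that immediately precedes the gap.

In situ: Nadia may assign the photograph to who this morning.
'who' functions as the object of the preposition 'to' (recipient of 'assign'). Wh-movement fronts it, leaving a gap right after 'to':
Who may Nadia assign the photograph to ___ this morning?
'to' is word 7.

7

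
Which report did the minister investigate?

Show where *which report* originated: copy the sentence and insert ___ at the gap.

Which report did the minister investigate ___?

Pre-movement form: The minister did investigate which report.
'which report' is the direct object of 'investigate'. The gap is right after 'investigate'.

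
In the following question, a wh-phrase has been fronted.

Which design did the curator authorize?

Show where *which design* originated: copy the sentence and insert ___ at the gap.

Underlying clause: The curator did authorize which design.
The filler 'which design' is interpreted as the direct object of 'authorize'. The gap is right after 'authorize'.

Which design did the curator authorize ___?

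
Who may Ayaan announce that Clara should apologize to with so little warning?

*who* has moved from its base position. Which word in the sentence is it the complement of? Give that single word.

to

Underlying clause: Ayaan may announce that Clara should apologize to who with so little warning.
The filler 'who' is interpreted as the object of the preposition 'to'. It moves to the left edge, and the trace sits right after 'to':
Who may Ayaan announce that Clara should apologize to ___ with so little warning?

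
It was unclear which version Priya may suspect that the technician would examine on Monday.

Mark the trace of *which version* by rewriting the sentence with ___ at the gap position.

It was unclear which version Priya may suspect that the technician would examine ___ on Monday.

Pre-movement form: Priya may suspect that the technician would examine which version on Monday.
The filler 'which version' is interpreted as the direct object of 'examine'. The gap is right after 'examine'.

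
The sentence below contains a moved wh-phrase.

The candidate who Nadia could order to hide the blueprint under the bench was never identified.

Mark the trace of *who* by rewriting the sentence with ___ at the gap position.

The candidate who Nadia could order ___ to hide the blueprint under the bench was never identified.

'who' functions as the direct object of 'order'. The gap is right after 'order'.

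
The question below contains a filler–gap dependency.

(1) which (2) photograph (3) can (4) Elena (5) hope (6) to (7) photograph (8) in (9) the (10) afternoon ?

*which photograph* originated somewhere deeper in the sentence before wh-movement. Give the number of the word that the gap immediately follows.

7

Before movement: Elena can hope to photograph which photograph in the afternoon.
The filler 'which photograph' is interpreted as the direct object of 'photograph'. Fronting leaves a gap immediately after 'photograph':
Which photograph can Elena hope to photograph ___ in the afternoon?
'photograph' is word 7.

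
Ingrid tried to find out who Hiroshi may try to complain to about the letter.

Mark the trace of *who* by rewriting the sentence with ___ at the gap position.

Ingrid tried to find out who Hiroshi may try to complain to ___ about the letter.

Before movement: Hiroshi may try to complain to who about the letter.
'who' is the object of the preposition 'to'. The gap is right after 'to'.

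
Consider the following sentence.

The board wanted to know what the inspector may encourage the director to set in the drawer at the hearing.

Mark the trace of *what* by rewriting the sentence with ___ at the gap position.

The board wanted to know what the inspector may encourage the director to set ___ in the drawer at the hearing.

In situ: The inspector may encourage the director to set what in the drawer at the hearing.
'what' is the direct object of 'set'. The gap is right after 'set'.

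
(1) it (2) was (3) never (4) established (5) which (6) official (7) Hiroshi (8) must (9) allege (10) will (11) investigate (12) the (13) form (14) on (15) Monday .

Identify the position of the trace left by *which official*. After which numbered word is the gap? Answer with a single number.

In situ: Hiroshi must allege which official will investigate the form on Monday.
'which official' functions as the subject of the clause embedded under 'allege'. Fronting leaves a gap immediately after 'allege':
It was never established which official Hiroshi must allege ___ will investigate the form on Monday.
'allege' is word 9.

9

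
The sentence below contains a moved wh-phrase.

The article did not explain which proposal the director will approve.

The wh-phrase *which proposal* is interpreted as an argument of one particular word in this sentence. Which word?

In situ: The director will approve which proposal.
'which proposal' is the direct object of 'approve'. Fronting leaves a gap immediately after 'approve':
The article did not explain which proposal the director will approve ___.

approve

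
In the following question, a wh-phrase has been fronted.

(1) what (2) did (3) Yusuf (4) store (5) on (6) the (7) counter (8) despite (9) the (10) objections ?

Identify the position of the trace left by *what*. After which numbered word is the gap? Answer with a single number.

4

Pre-movement form: Yusuf did store what on the counter despite the objections.
'what' is the direct object of 'store'. It moves to the left edge, and the trace sits right after 'store':
What did Yusuf store ___ on the counter despite the objections?
'store' is word 4.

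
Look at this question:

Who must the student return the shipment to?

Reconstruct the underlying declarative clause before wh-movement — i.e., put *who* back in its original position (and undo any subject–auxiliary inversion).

The student must return the shipment to who.

'who' functions as the object of the preposition 'to' (recipient of 'return'). It moves to the left edge, and the trace sits right after 'to':
Who must the student return the shipment to ___?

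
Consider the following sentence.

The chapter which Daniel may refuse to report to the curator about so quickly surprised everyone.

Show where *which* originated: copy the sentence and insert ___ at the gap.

The chapter which Daniel may refuse to report to the curator about ___ so quickly surprised everyone.

The filler 'which' is interpreted as the object of the preposition 'about'. The gap is right after 'about'.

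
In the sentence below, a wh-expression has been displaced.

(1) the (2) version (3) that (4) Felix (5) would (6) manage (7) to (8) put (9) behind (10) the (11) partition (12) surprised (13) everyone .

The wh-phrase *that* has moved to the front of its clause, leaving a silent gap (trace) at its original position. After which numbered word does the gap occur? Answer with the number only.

The filler 'that' is interpreted as the direct object of 'put'. Wh-movement fronts it, leaving a gap right after 'put':
The version that Felix would manage to put ___ behind the partition surprised everyone.
'put' is word 8.

8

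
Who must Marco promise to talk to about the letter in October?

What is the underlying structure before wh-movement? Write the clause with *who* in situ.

Marco must promise to talk to who about the letter in October.

The filler 'who' is interpreted as the object of the preposition 'to'. Wh-movement fronts it, leaving a gap right after 'to':
Who must Marco promise to talk to ___ about the letter in October?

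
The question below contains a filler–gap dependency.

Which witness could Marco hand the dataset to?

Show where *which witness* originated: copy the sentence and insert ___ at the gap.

Pre-movement form: Marco could hand the dataset to which witness.
'which witness' functions as the object of the preposition 'to' (recipient of 'hand'). The gap is right after 'to'.

Which witness could Marco hand the dataset to ___?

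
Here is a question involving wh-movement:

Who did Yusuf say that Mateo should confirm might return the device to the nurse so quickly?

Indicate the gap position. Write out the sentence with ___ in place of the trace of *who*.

Before movement: Yusuf did say that Mateo should confirm who might return the device to the nurse so quickly.
'who' functions as the subject of the clause embedded under 'confirm'. The gap is right after 'confirm'.

Who did Yusuf say that Mateo should confirm ___ might return the device to the nurse so quickly?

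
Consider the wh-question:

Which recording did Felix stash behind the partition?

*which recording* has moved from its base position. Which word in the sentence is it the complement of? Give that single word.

In situ: Felix did stash which recording behind the partition.
'which recording' is the direct object of 'stash'. It moves to the left edge, and the trace sits right after 'stash':
Which recording did Felix stash ___ behind the partition?

stash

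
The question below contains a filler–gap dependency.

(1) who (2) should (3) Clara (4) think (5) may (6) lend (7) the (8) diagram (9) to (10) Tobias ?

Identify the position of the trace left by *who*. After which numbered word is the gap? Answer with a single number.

Before movement: Clara should think who may lend the diagram to Tobias.
'who' functions as the subject of the clause embedded under 'think'. Fronting leaves a gap immediately after 'think':
Who should Clara think ___ may lend the diagram to Tobias?
'think' is word 4.

4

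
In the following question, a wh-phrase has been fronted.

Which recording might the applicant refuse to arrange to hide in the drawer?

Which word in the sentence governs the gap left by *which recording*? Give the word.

hide

Before movement: The applicant might refuse to arrange to hide which recording in the drawer.
'which recording' is the direct object of 'hide'. It moves to the left edge, and the trace sits right after 'hide':
Which recording might the applicant refuse to arrange to hide ___ in the drawer?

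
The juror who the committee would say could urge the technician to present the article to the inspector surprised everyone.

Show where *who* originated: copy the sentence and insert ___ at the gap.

'who' is the subject of the clause embedded under 'say'. The gap is right after 'say'.

The juror who the committee would say ___ could urge the technician to present the article to the inspector surprised everyone.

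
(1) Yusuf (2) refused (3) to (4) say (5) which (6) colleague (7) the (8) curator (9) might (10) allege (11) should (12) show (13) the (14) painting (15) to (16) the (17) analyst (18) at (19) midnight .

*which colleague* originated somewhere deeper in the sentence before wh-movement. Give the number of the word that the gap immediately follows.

Underlying clause: The curator might allege which colleague should show the painting to the analyst at midnight.
The filler 'which colleague' is interpreted as the subject of the clause embedded under 'allege'. Fronting leaves a gap immediately after 'allege':
Yusuf refused to say which colleague the curator might allege ___ should show the painting to the analyst at midnight.
'allege' is word 10.

10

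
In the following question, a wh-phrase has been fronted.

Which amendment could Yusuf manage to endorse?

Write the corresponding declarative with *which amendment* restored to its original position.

'which amendment' is the direct object of 'endorse'. It moves to the left edge, and the trace sits right after 'endorse':
Which amendment could Yusuf manage to endorse ___?

Yusuf could manage to endorse which amendment.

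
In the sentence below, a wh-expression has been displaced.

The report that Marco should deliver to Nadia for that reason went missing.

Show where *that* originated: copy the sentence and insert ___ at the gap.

The filler 'that' is interpreted as the direct object of 'deliver'. The gap is right after 'deliver'.

The report that Marco should deliver ___ to Nadia for that reason went missing.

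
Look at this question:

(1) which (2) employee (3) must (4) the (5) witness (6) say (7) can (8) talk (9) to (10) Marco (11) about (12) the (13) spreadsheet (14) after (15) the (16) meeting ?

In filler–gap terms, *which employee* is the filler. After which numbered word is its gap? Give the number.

Underlying clause: The witness must say which employee can talk to Marco about the spreadsheet after the meeting.
'which employee' is the subject of the clause embedded under 'say'. It moves to the left edge, and the trace sits right after 'say':
Which employee must the witness say ___ can talk to Marco about the spreadsheet after the meeting?
'say' is word 6.

6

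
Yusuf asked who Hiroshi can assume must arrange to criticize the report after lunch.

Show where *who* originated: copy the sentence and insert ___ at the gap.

Yusuf asked who Hiroshi can assume ___ must arrange to criticize the report after lunch.

Underlying clause: Hiroshi can assume who must arrange to criticize the report after lunch.
'who' is the subject of the clause embedded under 'assume'. The gap is right after 'assume'.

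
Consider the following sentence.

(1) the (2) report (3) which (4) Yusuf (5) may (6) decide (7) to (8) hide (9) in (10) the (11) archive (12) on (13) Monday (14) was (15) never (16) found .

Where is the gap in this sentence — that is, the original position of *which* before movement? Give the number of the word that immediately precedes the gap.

8

'which' is the direct object of 'hide'. Wh-movement fronts it, leaving a gap right after 'hide':
The report which Yusuf may decide to hide ___ in the archive on Monday was never found.
'hide' is word 8.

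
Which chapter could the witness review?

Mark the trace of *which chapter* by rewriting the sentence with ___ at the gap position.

Underlying clause: The witness could review which chapter.
'which chapter' is the direct object of 'review'. The gap is right after 'review'.

Which chapter could the witness review ___?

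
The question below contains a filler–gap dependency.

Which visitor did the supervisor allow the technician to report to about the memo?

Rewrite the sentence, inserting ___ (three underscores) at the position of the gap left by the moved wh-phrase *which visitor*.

Which visitor did the supervisor allow the technician to report to ___ about the memo?

Pre-movement form: The supervisor did allow the technician to report to which visitor about the memo.
'which visitor' is the object of the preposition 'to'. The gap is right after 'to'.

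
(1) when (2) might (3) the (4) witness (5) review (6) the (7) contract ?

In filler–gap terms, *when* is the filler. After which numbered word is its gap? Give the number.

7

Underlying clause: The witness might review the contract when.
'when' is the temporal adjunct. Fronting leaves a gap immediately after 'contract':
When might the witness review the contract ___?
'contract' is word 7.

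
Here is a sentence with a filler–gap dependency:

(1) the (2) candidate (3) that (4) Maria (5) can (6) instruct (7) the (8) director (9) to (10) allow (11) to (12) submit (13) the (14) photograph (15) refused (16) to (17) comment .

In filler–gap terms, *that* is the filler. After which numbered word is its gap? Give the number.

10

'that' is the direct object of 'allow'. Fronting leaves a gap immediately after 'allow':
The candidate that Maria can instruct the director to allow ___ to submit the photograph refused to comment.
'allow' is word 10.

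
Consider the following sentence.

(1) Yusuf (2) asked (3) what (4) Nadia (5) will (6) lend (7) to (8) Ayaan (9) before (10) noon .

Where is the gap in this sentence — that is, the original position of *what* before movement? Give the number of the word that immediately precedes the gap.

Before movement: Nadia will lend what to Ayaan before noon.
'what' functions as the direct object of 'lend'. It moves to the left edge, and the trace sits right after 'lend':
Yusuf asked what Nadia will lend ___ to Ayaan before noon.
'lend' is word 6.

6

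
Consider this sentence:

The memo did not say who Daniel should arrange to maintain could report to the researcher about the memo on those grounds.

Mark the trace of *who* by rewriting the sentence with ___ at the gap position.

The memo did not say who Daniel should arrange to maintain ___ could report to the researcher about the memo on those grounds.

In situ: Daniel should arrange to maintain who could report to the researcher about the memo on those grounds.
'who' is the subject of the clause embedded under 'maintain'. The gap is right after 'maintain'.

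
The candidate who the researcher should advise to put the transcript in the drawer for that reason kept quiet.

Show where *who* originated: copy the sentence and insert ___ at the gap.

The filler 'who' is interpreted as the direct object of 'advise'. The gap is right after 'advise'.

The candidate who the researcher should advise ___ to put the transcript in the drawer for that reason kept quiet.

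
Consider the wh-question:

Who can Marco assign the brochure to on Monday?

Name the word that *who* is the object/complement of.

Pre-movement form: Marco can assign the brochure to who on Monday.
'who' functions as the object of the preposition 'to' (recipient of 'assign'). Fronting leaves a gap immediately after 'to':
Who can Marco assign the brochure to ___ on Monday?

to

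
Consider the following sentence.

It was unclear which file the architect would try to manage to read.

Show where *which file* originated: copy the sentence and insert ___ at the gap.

Underlying clause: The architect would try to manage to read which file.
The filler 'which file' is interpreted as the direct object of 'read'. The gap is right after 'read'.

It was unclear which file the architect would try to manage to read ___.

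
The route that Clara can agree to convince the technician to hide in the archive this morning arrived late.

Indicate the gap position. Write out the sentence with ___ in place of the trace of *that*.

The route that Clara can agree to convince the technician to hide ___ in the archive this morning arrived late.

The filler 'that' is interpreted as the direct object of 'hide'. The gap is right after 'hide'.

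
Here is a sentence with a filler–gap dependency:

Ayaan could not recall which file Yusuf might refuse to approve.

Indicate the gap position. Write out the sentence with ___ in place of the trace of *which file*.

In situ: Yusuf might refuse to approve which file.
'which file' functions as the direct object of 'approve'. The gap is right after 'approve'.

Ayaan could not recall which file Yusuf might refuse to approve ___.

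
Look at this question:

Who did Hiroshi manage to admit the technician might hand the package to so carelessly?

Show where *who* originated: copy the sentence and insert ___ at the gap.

Who did Hiroshi manage to admit the technician might hand the package to ___ so carelessly?

Underlying clause: Hiroshi did manage to admit the technician might hand the package to who so carelessly.
The filler 'who' is interpreted as the object of the preposition 'to' (recipient of 'hand'). The gap is right after 'to'.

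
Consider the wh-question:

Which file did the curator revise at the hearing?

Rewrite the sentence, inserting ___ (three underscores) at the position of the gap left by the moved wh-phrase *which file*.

Which file did the curator revise ___ at the hearing?

Before movement: The curator did revise which file at the hearing.
'which file' functions as the direct object of 'revise'. The gap is right after 'revise'.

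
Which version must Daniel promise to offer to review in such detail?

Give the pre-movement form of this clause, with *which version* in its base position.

Daniel must promise to offer to review which version in such detail.

'which version' is the direct object of 'review'. It moves to the left edge, and the trace sits right after 'review':
Which version must Daniel promise to offer to review ___ in such detail?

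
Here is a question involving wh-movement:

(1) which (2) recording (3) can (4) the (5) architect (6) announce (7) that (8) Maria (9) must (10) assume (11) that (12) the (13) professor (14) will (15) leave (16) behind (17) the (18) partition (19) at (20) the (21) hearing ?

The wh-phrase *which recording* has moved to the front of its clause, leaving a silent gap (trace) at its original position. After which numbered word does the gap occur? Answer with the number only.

15

Pre-movement form: The architect can announce that Maria must assume that the professor will leave which recording behind the partition at the hearing.
'which recording' is the direct object of 'leave'. It moves to the left edge, and the trace sits right after 'leave':
Which recording can the architect announce that Maria must assume that the professor will leave ___ behind the partition at the hearing?
'leave' is word 15.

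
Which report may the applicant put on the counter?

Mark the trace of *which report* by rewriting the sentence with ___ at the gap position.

Pre-movement form: The applicant may put which report on the counter.
The filler 'which report' is interpreted as the direct object of 'put'. The gap is right after 'put'.

Which report may the applicant put ___ on the counter?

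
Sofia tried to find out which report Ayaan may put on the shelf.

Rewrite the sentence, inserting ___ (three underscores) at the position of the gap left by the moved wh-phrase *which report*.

Sofia tried to find out which report Ayaan may put ___ on the shelf.

Underlying clause: Ayaan may put which report on the shelf.
'which report' is the direct object of 'put'. The gap is right after 'put'.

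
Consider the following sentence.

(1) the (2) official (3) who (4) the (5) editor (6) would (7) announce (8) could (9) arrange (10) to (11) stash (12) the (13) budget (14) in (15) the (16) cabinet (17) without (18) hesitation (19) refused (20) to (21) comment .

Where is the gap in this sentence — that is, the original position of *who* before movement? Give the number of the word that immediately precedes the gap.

The filler 'who' is interpreted as the subject of the clause embedded under 'announce'. Wh-movement fronts it, leaving a gap right after 'announce':
The official who the editor would announce ___ could arrange to stash the budget in the cabinet without hesitation refused to comment.
'announce' is word 7.

7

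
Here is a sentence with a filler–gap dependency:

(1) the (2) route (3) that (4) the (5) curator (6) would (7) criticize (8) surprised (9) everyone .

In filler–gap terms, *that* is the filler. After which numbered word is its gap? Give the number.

'that' is the direct object of 'criticize'. Fronting leaves a gap immediately after 'criticize':
The route that the curator would criticize ___ surprised everyone.
'criticize' is word 7.

7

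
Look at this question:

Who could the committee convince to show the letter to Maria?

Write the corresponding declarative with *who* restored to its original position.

'who' functions as the direct object of 'convince'. Fronting leaves a gap immediately after 'convince':
Who could the committee convince ___ to show the letter to Maria?

The committee could convince who to show the letter to Maria.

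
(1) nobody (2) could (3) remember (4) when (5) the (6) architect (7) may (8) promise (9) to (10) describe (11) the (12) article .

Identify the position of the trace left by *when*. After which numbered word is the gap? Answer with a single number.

Before movement: The architect may promise to describe the article when.
The filler 'when' is interpreted as the temporal adjunct. It moves to the left edge, and the trace sits right after 'article':
Nobody could remember when the architect may promise to describe the article ___.
'article' is word 12.

12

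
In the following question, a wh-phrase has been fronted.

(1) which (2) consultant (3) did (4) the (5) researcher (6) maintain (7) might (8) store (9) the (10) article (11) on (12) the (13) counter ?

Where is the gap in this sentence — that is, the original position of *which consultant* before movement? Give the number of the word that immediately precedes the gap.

6

Underlying clause: The researcher did maintain which consultant might store the article on the counter.
'which consultant' is the subject of the clause embedded under 'maintain'. It moves to the left edge, and the trace sits right after 'maintain':
Which consultant did the researcher maintain ___ might store the article on the counter?
'maintain' is word 6.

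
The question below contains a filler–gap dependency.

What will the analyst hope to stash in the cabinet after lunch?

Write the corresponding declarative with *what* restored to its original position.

The analyst will hope to stash what in the cabinet after lunch.

'what' functions as the direct object of 'stash'. Fronting leaves a gap immediately after 'stash':
What will the analyst hope to stash ___ in the cabinet after lunch?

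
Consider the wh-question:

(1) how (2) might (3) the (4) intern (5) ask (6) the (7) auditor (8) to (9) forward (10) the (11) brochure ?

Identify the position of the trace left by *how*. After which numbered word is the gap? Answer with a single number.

In situ: The intern might ask the auditor to forward the brochure how.
The filler 'how' is interpreted as the manner adjunct. It moves to the left edge, and the trace sits right after 'brochure':
How might the intern ask the auditor to forward the brochure ___?
'brochure' is word 11.

11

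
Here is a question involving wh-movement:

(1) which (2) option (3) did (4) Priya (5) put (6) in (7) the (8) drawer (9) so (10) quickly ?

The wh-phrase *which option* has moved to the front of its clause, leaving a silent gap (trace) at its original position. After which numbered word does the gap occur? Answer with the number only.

5

In situ: Priya did put which option in the drawer so quickly.
'which option' is the direct object of 'put'. It moves to the left edge, and the trace sits right after 'put':
Which option did Priya put ___ in the drawer so quickly?
'put' is word 5.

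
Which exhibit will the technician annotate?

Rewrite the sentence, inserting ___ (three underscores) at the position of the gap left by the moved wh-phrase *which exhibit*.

Which exhibit will the technician annotate ___?

Before movement: The technician will annotate which exhibit.
'which exhibit' is the direct object of 'annotate'. The gap is right after 'annotate'.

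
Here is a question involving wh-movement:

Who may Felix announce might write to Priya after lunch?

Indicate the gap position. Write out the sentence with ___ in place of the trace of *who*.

Pre-movement form: Felix may announce who might write to Priya after lunch.
The filler 'who' is interpreted as the subject of the clause embedded under 'announce'. The gap is right after 'announce'.

Who may Felix announce ___ might write to Priya after lunch?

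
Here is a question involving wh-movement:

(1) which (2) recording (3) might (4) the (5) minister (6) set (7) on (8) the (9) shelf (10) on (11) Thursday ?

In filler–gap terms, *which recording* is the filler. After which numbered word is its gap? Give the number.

Underlying clause: The minister might set which recording on the shelf on Thursday.
'which recording' is the direct object of 'set'. It moves to the left edge, and the trace sits right after 'set':
Which recording might the minister set ___ on the shelf on Thursday?
'set' is word 6.

6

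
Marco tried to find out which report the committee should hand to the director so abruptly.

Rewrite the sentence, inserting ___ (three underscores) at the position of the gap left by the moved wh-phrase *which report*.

Before movement: The committee should hand which report to the director so abruptly.
'which report' is the direct object of 'hand'. The gap is right after 'hand'.

Marco tried to find out which report the committee should hand ___ to the director so abruptly.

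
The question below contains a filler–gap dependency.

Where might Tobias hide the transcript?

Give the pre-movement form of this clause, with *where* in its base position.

'where' functions as the locative complement of 'hide'. It moves to the left edge, and the trace sits right after 'transcript':
Where might Tobias hide the transcript ___?

Tobias might hide the transcript where.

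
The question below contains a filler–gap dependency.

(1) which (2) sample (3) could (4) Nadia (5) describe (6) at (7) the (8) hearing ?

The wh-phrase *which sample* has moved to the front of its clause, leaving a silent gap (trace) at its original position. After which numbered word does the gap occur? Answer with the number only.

Pre-movement form: Nadia could describe which sample at the hearing.
'which sample' is the direct object of 'describe'. It moves to the left edge, and the trace sits right after 'describe':
Which sample could Nadia describe ___ at the hearing?
'describe' is word 5.

5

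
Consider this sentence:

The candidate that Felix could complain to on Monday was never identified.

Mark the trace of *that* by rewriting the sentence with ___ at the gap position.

The candidate that Felix could complain to ___ on Monday was never identified.

The filler 'that' is interpreted as the object of the preposition 'to'. The gap is right after 'to'.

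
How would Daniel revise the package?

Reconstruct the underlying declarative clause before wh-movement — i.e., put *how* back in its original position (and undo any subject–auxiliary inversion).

'how' is the manner adjunct. Fronting leaves a gap immediately after 'package':
How would Daniel revise the package ___?

Daniel would revise the package how.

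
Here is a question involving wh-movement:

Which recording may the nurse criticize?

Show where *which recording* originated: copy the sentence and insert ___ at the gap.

Which recording may the nurse criticize ___?

Pre-movement form: The nurse may criticize which recording.
'which recording' is the direct object of 'criticize'. The gap is right after 'criticize'.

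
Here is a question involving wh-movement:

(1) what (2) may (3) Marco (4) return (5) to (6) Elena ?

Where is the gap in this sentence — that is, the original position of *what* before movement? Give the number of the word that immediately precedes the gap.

4

Pre-movement form: Marco may return what to Elena.
'what' is the direct object of 'return'. Fronting leaves a gap immediately after 'return':
What may Marco return ___ to Elena?
'return' is word 4.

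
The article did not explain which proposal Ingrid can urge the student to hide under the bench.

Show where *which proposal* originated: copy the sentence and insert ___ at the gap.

The article did not explain which proposal Ingrid can urge the student to hide ___ under the bench.

Pre-movement form: Ingrid can urge the student to hide which proposal under the bench.
'which proposal' functions as the direct object of 'hide'. The gap is right after 'hide'.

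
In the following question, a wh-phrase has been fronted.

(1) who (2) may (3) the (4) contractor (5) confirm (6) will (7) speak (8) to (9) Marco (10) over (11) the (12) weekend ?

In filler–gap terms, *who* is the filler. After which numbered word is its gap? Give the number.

Underlying clause: The contractor may confirm who will speak to Marco over the weekend.
'who' is the subject of the clause embedded under 'confirm'. Wh-movement fronts it, leaving a gap right after 'confirm':
Who may the contractor confirm ___ will speak to Marco over the weekend?
'confirm' is word 5.

5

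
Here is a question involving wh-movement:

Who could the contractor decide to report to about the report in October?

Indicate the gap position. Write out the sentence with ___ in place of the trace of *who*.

Who could the contractor decide to report to ___ about the report in October?

Before movement: The contractor could decide to report to who about the report in October.
The filler 'who' is interpreted as the object of the preposition 'to'. The gap is right after 'to'.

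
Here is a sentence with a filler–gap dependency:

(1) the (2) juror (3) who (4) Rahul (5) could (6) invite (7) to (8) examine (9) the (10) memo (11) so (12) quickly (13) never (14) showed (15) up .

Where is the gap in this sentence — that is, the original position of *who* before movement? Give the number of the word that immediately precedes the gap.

6

'who' functions as the direct object of 'invite'. Wh-movement fronts it, leaving a gap right after 'invite':
The juror who Rahul could invite ___ to examine the memo so quickly never showed up.
'invite' is word 6.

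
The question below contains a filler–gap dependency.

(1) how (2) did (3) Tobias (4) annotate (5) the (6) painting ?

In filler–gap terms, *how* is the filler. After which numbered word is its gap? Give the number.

In situ: Tobias did annotate the painting how.
The filler 'how' is interpreted as the manner adjunct. Wh-movement fronts it, leaving a gap right after 'painting':
How did Tobias annotate the painting ___?
'painting' is word 6.

6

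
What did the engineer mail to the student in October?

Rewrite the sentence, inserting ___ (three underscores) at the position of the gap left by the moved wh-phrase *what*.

Underlying clause: The engineer did mail what to the student in October.
The filler 'what' is interpreted as the direct object of 'mail'. The gap is right after 'mail'.

What did the engineer mail ___ to the student in October?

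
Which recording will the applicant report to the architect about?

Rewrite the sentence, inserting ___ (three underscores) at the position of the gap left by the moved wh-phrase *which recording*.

In situ: The applicant will report to the architect about which recording.
'which recording' is the object of the preposition 'about'. The gap is right after 'about'.

Which recording will the applicant report to the architect about ___?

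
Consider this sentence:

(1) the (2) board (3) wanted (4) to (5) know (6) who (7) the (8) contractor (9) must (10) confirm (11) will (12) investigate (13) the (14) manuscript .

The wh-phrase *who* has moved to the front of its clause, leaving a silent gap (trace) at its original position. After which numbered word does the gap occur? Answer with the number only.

Underlying clause: The contractor must confirm who will investigate the manuscript.
'who' functions as the subject of the clause embedded under 'confirm'. Wh-movement fronts it, leaving a gap right after 'confirm':
The board wanted to know who the contractor must confirm ___ will investigate the manuscript.
'confirm' is word 10.

10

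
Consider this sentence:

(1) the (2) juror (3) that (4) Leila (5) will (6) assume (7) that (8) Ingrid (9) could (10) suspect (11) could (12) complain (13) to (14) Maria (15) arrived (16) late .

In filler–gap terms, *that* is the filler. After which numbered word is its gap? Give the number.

10

The filler 'that' is interpreted as the subject of the clause embedded under 'suspect'. Fronting leaves a gap immediately after 'suspect':
The juror that Leila will assume that Ingrid could suspect ___ could complain to Maria arrived late.
'suspect' is word 10.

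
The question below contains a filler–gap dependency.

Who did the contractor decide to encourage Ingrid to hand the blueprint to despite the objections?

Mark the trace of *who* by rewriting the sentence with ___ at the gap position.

Underlying clause: The contractor did decide to encourage Ingrid to hand the blueprint to who despite the objections.
'who' is the object of the preposition 'to' (recipient of 'hand'). The gap is right after 'to'.

Who did the contractor decide to encourage Ingrid to hand the blueprint to ___ despite the objections?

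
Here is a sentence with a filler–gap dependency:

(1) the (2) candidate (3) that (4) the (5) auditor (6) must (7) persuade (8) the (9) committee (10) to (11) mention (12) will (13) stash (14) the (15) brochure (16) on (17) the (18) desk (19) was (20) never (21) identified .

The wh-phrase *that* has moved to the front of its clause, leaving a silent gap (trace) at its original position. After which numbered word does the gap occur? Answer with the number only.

11

'that' is the subject of the clause embedded under 'mention'. It moves to the left edge, and the trace sits right after 'mention':
The candidate that the auditor must persuade the committee to mention ___ will stash the brochure on the desk was never identified.
'mention' is word 11.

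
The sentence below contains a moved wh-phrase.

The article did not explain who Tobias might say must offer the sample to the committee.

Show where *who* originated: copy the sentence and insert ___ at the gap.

The article did not explain who Tobias might say ___ must offer the sample to the committee.

Underlying clause: Tobias might say who must offer the sample to the committee.
The filler 'who' is interpreted as the subject of the clause embedded under 'say'. The gap is right after 'say'.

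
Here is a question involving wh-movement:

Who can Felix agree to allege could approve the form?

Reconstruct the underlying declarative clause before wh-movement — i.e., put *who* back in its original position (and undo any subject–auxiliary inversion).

'who' is the subject of the clause embedded under 'allege'. It moves to the left edge, and the trace sits right after 'allege':
Who can Felix agree to allege ___ could approve the form?

Felix can agree to allege who could approve the form.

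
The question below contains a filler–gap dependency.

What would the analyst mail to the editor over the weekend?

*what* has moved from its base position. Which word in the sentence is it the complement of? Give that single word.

mail

Pre-movement form: The analyst would mail what to the editor over the weekend.
The filler 'what' is interpreted as the direct object of 'mail'. Wh-movement fronts it, leaving a gap right after 'mail':
What would the analyst mail ___ to the editor over the weekend?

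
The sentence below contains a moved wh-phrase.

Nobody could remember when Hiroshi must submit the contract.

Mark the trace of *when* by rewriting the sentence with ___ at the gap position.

Nobody could remember when Hiroshi must submit the contract ___.

Before movement: Hiroshi must submit the contract when.
The filler 'when' is interpreted as the temporal adjunct. The gap is right after 'contract'.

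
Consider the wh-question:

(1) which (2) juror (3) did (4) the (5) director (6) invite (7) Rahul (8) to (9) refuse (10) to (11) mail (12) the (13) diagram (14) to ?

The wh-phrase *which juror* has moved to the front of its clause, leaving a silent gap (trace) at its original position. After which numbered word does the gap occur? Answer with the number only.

14

Pre-movement form: The director did invite Rahul to refuse to mail the diagram to which juror.
'which juror' is the object of the preposition 'to' (recipient of 'mail'). It moves to the left edge, and the trace sits right after 'to':
Which juror did the director invite Rahul to refuse to mail the diagram to ___?
'to' is word 14.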